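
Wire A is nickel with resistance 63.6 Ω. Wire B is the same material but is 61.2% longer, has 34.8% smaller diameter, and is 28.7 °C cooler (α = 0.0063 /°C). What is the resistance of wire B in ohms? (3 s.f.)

R ∝ ρL/d² with ρ ∝ (1+αΔT), so R_B/R_A = (1 + 61.2/100) × (1 − 34.8/100)⁻² × (1 − 0.0063×28.7)
= 1.612 × 2.352 × 0.8192 = 3.106
R_B = 3.106 × 63.6 = 198 Ω

198 Ω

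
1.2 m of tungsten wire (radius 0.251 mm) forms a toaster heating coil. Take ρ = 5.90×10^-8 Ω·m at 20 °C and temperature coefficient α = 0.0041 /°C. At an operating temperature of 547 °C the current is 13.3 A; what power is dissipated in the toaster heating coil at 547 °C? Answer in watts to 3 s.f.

200 W

A = πr² = π(2.5100e-04 m)² = 1.979e-07 m²
R₍20₎ = ρL/A = (5.90×10^-8)(1.2)/(1.979e-07) = 0.3577 Ω
R₍547₎ = R₍20₎(1 + αΔT) = 0.3577 × (1 + 0.0041×527) = 1.131 Ω
P = I²R = (13.3)² × 1.131 = 200 W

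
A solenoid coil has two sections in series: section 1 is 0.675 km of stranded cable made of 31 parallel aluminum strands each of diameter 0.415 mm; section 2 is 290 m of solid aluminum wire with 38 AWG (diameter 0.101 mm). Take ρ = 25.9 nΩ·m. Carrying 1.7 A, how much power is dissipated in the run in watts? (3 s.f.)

2720 W

ρ = 25.9 nΩ·m = 2.59×10^-8 Ω·m
Section 1: A_strand = π(2.0750e-04)² = 1.353e-07 m²; R₁ = ρL/(N·A_s) = (2.59×10^-8)(675)/(31×1.353e-07) = 4.169 Ω
Section 2: A = π(0.101/2 mm)² = π(5.0500e-05 m)² = 8.012e-09 m²
R₂ = (2.59×10^-8)(290)/(8.012e-09) = 937.5 Ω
R = R₁ + R₂ = 941.7 Ω
P = I²R = (1.7)² × 941.7 = 2720 W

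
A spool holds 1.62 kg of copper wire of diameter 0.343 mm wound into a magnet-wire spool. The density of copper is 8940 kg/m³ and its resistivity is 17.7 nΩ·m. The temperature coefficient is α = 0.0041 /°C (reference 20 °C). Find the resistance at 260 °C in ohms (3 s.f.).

745 Ω

ρ = 17.7 nΩ·m = 1.77×10^-8 Ω·m
A = π(d/2)² = π(1.7150e-04 m)² = 9.2401e-08 m²
L = m/(density·A) = 1.62/(8940×9.2401e-08) = 1961 m
R = ρL/A = (1.77×10^-8)(1961)/(9.2401e-08) = 375.7 Ω
R(260 °C) = 375.7 × (1 + 0.0041×240) = 745 Ω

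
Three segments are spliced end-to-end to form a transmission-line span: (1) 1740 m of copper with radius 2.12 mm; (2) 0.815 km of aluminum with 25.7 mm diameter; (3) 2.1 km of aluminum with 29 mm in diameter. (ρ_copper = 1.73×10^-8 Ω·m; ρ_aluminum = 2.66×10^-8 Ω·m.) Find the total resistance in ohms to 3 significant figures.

Seg 1: A = πr² = π(2.1200e-03 m)² = 1.412e-05 m²
R_1 = (1.73×10^-8)(1740)/(1.412e-05) = 2.132 Ω
Seg 2: A = π(d/2)² = π(1.2850e-02 m)² = 5.187e-04 m²
R_2 = (2.66×10^-8)(815)/(5.187e-04) = 0.04179 Ω
Seg 3: A = π(d/2)² = π(1.4500e-02 m)² = 6.605e-04 m²
R_3 = (2.66×10^-8)(2100)/(6.605e-04) = 0.08457 Ω
R_total = R_1 + R_2 + R_3 = 2.26 Ω

2.26 Ω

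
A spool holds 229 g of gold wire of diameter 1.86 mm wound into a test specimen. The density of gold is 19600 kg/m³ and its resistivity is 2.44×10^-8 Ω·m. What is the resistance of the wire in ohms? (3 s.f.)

0.0386 Ω

A = π(d/2)² = π(9.3000e-04 m)² = 2.7172e-06 m²
L = m/(density·A) = 0.229/(19600×2.7172e-06) = 4.3 m
R = ρL/A = (2.44×10^-8)(4.3)/(2.7172e-06) = 0.0386 Ω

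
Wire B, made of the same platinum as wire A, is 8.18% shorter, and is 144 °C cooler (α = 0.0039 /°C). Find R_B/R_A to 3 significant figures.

0.403

R ∝ ρL/d² with ρ ∝ (1+αΔT), so R_B/R_A = (1 − 8.18/100) × (1 − 0.0039×144)
= 0.9182 × 0.4384 = 0.403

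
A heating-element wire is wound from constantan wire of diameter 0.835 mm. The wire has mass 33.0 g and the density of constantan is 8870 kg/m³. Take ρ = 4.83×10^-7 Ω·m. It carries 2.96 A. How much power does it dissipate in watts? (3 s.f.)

A = π(d/2)² = π(4.1750e-04 m)² = 5.4760e-07 m²
L = m/(density·A) = 0.033/(8870×5.4760e-07) = 6.794 m
R = ρL/A = (4.83×10^-7)(6.794)/(5.4760e-07) = 5.993 Ω
P = I²R = (2.96)² × 5.993 = 52.5 W

52.5 W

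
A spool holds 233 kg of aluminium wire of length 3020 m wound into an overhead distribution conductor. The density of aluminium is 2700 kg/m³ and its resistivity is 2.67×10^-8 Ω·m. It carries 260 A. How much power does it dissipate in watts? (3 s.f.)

A = m/(density·L) = 233/(2700×3020) = 2.8575e-05 m²
R = ρL/A = (2.67×10^-8)(3020)/(2.8575e-05) = 2.822 Ω
P = I²R = (260)² × 2.822 = 1.91×10^5 W

1.91×10^5 W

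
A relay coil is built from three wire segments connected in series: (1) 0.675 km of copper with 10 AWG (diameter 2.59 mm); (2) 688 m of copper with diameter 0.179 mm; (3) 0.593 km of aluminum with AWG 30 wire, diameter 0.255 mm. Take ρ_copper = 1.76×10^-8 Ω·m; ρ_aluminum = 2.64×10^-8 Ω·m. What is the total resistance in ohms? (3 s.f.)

790 Ω

Seg 1: A = π(2.59/2 mm)² = π(1.2950e-03 m)² = 5.269e-06 m²
R_1 = (1.76×10^-8)(675)/(5.269e-06) = 2.255 Ω
Seg 2: A = π(d/2)² = π(8.9500e-05 m)² = 2.516e-08 m²
R_2 = (1.76×10^-8)(688)/(2.516e-08) = 481.2 Ω
Seg 3: A = π(0.255/2 mm)² = π(1.2750e-04 m)² = 5.107e-08 m²
R_3 = (2.64×10^-8)(593)/(5.107e-08) = 306.5 Ω
R_total = R_1 + R_2 + R_3 = 790 Ω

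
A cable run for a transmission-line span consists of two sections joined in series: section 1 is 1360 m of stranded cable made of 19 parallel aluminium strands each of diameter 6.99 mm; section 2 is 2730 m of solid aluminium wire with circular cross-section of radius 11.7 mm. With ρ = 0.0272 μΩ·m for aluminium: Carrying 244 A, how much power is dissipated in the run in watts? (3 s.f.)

13300 W

ρ = 0.0272 μΩ·m = 2.72×10^-8 Ω·m
Section 1: A_strand = π(3.4950e-03)² = 3.837e-05 m²; R₁ = ρL/(N·A_s) = (2.72×10^-8)(1360)/(19×3.837e-05) = 0.05074 Ω
Section 2: A = πr² = π(1.1700e-02 m)² = 4.301e-04 m²
R₂ = (2.72×10^-8)(2730)/(4.301e-04) = 0.1727 Ω
R = R₁ + R₂ = 0.2234 Ω
P = I²R = (244)² × 0.2234 = 13300 W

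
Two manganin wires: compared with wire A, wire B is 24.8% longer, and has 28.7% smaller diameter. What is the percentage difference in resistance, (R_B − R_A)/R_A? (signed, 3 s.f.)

145%

R ∝ L/d², so R_B/R_A = (1 + 24.8/100) × (1 − 28.7/100)⁻²
= 1.248 × 1.967 = 2.455
(R_B − R_A)/R_A = 2.455 − 1 = 145%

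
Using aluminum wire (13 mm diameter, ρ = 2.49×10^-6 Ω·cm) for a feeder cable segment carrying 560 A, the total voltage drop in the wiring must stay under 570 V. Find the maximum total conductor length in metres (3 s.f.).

ρ = 2.49×10^-6 Ω·cm = 2.49×10^-8 Ω·m
A = π(d/2)² = π(6.5000e-03 m)² = 1.327e-04 m²
L_max = V_max·A/(1·ρI) = (570)(1.327e-04)/(2.49×10^-8×560) = 5430 m

5430 m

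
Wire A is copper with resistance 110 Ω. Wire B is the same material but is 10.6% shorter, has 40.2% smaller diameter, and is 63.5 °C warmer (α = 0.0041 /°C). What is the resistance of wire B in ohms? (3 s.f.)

347 Ω

R ∝ ρL/d² with ρ ∝ (1+αΔT), so R_B/R_A = (1 − 10.6/100) × (1 − 40.2/100)⁻² × (1 + 0.0041×63.5)
= 0.894 × 2.796 × 1.26 = 3.151
R_B = 3.151 × 110 = 347 Ω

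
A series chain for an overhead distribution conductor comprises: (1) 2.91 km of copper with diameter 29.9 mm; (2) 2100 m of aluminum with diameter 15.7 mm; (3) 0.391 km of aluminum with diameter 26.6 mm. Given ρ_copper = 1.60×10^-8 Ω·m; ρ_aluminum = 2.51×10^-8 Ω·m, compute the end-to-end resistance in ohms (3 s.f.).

Seg 1: A = π(d/2)² = π(1.4950e-02 m)² = 7.022e-04 m²
R_1 = (1.60×10^-8)(2910)/(7.022e-04) = 0.06631 Ω
Seg 2: A = π(d/2)² = π(7.8500e-03 m)² = 1.936e-04 m²
R_2 = (2.51×10^-8)(2100)/(1.936e-04) = 0.2723 Ω
Seg 3: A = π(d/2)² = π(1.3300e-02 m)² = 5.557e-04 m²
R_3 = (2.51×10^-8)(391)/(5.557e-04) = 0.01766 Ω
R_total = R_1 + R_2 + R_3 = 0.356 Ω

0.356 Ω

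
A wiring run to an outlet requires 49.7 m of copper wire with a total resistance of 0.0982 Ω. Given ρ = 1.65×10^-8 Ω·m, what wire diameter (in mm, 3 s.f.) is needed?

A = ρL/R = (1.65×10^-8)(49.7)/(0.0982) = 8.351e-06 m²
d = 2√(A/π) = 3.261e-03 m = 3.26 mm

3.26 mm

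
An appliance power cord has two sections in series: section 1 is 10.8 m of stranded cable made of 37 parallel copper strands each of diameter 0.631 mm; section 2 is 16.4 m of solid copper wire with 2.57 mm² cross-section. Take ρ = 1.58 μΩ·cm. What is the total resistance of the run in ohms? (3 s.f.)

ρ = 1.58 μΩ·cm = 1.58×10^-8 Ω·m
Section 1: A_strand = π(3.1550e-04)² = 3.127e-07 m²; R₁ = ρL/(N·A_s) = (1.58×10^-8)(10.8)/(37×3.127e-07) = 0.01475 Ω
Section 2: A = 2.57 mm² = 2.570e-06 m²
R₂ = (1.58×10^-8)(16.4)/(2.570e-06) = 0.1008 Ω
R = R₁ + R₂ = 0.116 Ω

0.116 Ω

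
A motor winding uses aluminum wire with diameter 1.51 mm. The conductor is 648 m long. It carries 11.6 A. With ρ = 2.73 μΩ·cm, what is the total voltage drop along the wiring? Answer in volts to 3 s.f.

115 V

ρ = 2.73 μΩ·cm = 2.73×10^-8 Ω·m
A = π(d/2)² = π(7.5500e-04 m)² = 1.791e-06 m²
R = ρL/A = (2.73×10^-8)(648)/(1.791e-06) = 9.879 Ω
V = IR = 11.6 × 9.879 = 115 V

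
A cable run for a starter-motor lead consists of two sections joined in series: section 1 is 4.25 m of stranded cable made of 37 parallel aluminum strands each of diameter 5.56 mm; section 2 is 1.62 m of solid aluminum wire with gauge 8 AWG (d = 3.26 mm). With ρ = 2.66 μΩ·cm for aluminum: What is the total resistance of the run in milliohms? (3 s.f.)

ρ = 2.66 μΩ·cm = 2.66×10^-8 Ω·m
Section 1: A_strand = π(2.7800e-03)² = 2.428e-05 m²; R₁ = ρL/(N·A_s) = (2.66×10^-8)(4.25)/(37×2.428e-05) = 1.258×10^-4 Ω
Section 2: A = π(3.26/2 mm)² = π(1.6300e-03 m)² = 8.347e-06 m²
R₂ = (2.66×10^-8)(1.62)/(8.347e-06) = 0.005163 Ω
R = R₁ + R₂ = 5.29 mΩ

5.29 mΩ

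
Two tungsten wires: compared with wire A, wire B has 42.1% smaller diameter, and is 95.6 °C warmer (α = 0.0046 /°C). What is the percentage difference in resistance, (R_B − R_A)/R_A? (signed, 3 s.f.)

329%

R ∝ ρL/d² with ρ ∝ (1+αΔT), so R_B/R_A = (1 − 42.1/100)⁻² × (1 + 0.0046×95.6)
= 2.983 × 1.44 = 4.295
(R_B − R_A)/R_A = 4.295 − 1 = 329%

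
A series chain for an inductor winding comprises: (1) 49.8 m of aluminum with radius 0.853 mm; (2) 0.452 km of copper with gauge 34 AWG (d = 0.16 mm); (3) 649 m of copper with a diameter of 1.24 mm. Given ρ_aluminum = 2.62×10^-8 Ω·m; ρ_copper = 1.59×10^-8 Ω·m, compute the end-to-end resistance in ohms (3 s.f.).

367 Ω

Seg 1: A = πr² = π(8.5300e-04 m)² = 2.286e-06 m²
R_1 = (2.62×10^-8)(49.8)/(2.286e-06) = 0.5708 Ω
Seg 2: A = π(0.16/2 mm)² = π(8.0000e-05 m)² = 2.011e-08 m²
R_2 = (1.59×10^-8)(452)/(2.011e-08) = 357.4 Ω
Seg 3: A = π(d/2)² = π(6.2000e-04 m)² = 1.208e-06 m²
R_3 = (1.59×10^-8)(649)/(1.208e-06) = 8.545 Ω
R_total = R_1 + R_2 + R_3 = 367 Ω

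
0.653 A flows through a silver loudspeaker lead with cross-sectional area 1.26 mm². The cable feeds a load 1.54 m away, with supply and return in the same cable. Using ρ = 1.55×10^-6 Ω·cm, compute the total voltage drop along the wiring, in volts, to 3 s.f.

0.0247 V

ρ = 1.55×10^-6 Ω·cm = 1.55×10^-8 Ω·m
A = 1.26 mm² = 1.260e-06 m²
Total conductor length (both ways) L = 2 × 1.54 = 3.08 m
R = ρL/A = (1.55×10^-8)(3.08)/(1.260e-06) = 0.03789 Ω
V = IR = 0.653 × 0.03789 = 0.0247 V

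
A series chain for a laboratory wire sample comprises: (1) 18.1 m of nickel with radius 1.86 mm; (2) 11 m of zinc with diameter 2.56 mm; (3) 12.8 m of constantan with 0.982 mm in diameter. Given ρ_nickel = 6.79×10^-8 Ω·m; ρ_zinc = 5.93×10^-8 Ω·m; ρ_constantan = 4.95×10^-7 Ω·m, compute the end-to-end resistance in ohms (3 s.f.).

Seg 1: A = πr² = π(1.8600e-03 m)² = 1.087e-05 m²
R_1 = (6.79×10^-8)(18.1)/(1.087e-05) = 0.1131 Ω
Seg 2: A = π(d/2)² = π(1.2800e-03 m)² = 5.147e-06 m²
R_2 = (5.93×10^-8)(11)/(5.147e-06) = 0.1267 Ω
Seg 3: A = π(d/2)² = π(4.9100e-04 m)² = 7.574e-07 m²
R_3 = (4.95×10^-7)(12.8)/(7.574e-07) = 8.366 Ω
R_total = R_1 + R_2 + R_3 = 8.61 Ω

8.61 Ω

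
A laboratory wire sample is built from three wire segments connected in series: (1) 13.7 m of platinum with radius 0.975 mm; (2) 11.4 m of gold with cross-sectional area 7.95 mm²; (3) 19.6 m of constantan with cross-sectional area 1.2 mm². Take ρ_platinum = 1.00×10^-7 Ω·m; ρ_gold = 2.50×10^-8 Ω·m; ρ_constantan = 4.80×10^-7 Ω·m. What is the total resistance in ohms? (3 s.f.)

Seg 1: A = πr² = π(9.7500e-04 m)² = 2.986e-06 m²
R_1 = (1.00×10^-7)(13.7)/(2.986e-06) = 0.4587 Ω
Seg 2: A = 7.95 mm² = 7.950e-06 m²
R_2 = (2.50×10^-8)(11.4)/(7.950e-06) = 0.03585 Ω
Seg 3: A = 1.2 mm² = 1.200e-06 m²
R_3 = (4.80×10^-7)(19.6)/(1.200e-06) = 7.84 Ω
R_total = R_1 + R_2 + R_3 = 8.33 Ω

8.33 Ω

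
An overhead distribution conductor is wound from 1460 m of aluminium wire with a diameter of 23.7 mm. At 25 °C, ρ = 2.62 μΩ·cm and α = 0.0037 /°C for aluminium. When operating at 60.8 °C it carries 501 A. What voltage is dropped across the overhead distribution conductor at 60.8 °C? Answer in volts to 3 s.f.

49.2 V

ρ = 2.62 μΩ·cm = 2.62×10^-8 Ω·m
A = π(d/2)² = π(1.1850e-02 m)² = 4.412e-04 m²
R₍25₎ = ρL/A = (2.62×10^-8)(1460)/(4.412e-04) = 0.08671 Ω
R₍60.8₎ = R₍25₎(1 + αΔT) = 0.08671 × (1 + 0.0037×35.8) = 0.0982 Ω
V = IR = 501 × 0.0982 = 49.2 V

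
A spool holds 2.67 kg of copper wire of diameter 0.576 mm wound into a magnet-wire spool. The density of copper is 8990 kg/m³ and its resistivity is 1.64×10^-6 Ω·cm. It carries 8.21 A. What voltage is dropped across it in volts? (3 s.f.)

ρ = 1.64×10^-6 Ω·cm = 1.64×10^-8 Ω·m
A = π(d/2)² = π(2.8800e-04 m)² = 2.6058e-07 m²
L = m/(density·A) = 2.67/(8990×2.6058e-07) = 1140 m
R = ρL/A = (1.64×10^-8)(1140)/(2.6058e-07) = 71.73 Ω
V = IR = 8.21 × 71.73 = 589 V

589 V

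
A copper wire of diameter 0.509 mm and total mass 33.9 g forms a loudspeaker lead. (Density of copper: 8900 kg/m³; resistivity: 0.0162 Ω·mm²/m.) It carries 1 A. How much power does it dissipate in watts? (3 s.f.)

1.49 W

ρ = 0.0162 Ω·mm²/m = 1.62×10^-8 Ω·m
A = π(d/2)² = π(2.5450e-04 m)² = 2.0348e-07 m²
L = m/(density·A) = 0.0339/(8900×2.0348e-07) = 18.72 m
R = ρL/A = (1.62×10^-8)(18.72)/(2.0348e-07) = 1.49 Ω
P = I²R = (1)² × 1.49 = 1.49 W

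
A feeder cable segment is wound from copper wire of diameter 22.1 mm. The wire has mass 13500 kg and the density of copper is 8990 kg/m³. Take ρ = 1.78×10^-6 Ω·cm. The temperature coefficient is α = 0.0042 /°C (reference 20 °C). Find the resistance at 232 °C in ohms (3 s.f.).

ρ = 1.78×10^-6 Ω·cm = 1.78×10^-8 Ω·m
A = π(d/2)² = π(1.1050e-02 m)² = 3.8360e-04 m²
L = m/(density·A) = 13500/(8990×3.8360e-04) = 3915 m
R = ρL/A = (1.78×10^-8)(3915)/(3.8360e-04) = 0.1817 Ω
R(232 °C) = 0.1817 × (1 + 0.0042×212) = 0.343 Ω

0.343 Ω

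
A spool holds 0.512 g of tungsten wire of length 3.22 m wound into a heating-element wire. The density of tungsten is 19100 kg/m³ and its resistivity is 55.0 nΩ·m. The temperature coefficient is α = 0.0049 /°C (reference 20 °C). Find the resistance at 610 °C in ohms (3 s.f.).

82.8 Ω

ρ = 55.0 nΩ·m = 5.50×10^-8 Ω·m
A = m/(density·L) = 5.120×10^-4/(19100×3.22) = 8.3249e-09 m²
R = ρL/A = (5.50×10^-8)(3.22)/(8.3249e-09) = 21.27 Ω
R(610 °C) = 21.27 × (1 + 0.0049×590) = 82.8 Ω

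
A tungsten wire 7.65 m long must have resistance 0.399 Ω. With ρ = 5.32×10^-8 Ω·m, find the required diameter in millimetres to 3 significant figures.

1.14 mm

A = ρL/R = (5.32×10^-8)(7.65)/(0.399) = 1.020e-06 m²
d = 2√(A/π) = 1.140e-03 m = 1.14 mm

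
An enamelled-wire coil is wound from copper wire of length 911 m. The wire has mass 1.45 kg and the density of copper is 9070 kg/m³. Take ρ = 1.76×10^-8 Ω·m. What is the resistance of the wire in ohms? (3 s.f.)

91.4 Ω

A = m/(density·L) = 1.45/(9070×911) = 1.7549e-07 m²
R = ρL/A = (1.76×10^-8)(911)/(1.7549e-07) = 91.4 Ω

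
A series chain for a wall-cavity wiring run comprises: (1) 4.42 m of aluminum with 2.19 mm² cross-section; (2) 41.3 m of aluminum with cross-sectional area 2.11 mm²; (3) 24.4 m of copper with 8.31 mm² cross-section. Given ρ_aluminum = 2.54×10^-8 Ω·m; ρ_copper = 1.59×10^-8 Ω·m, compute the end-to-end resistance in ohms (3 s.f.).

Seg 1: A = 2.19 mm² = 2.190e-06 m²
R_1 = (2.54×10^-8)(4.42)/(2.190e-06) = 0.05126 Ω
Seg 2: A = 2.11 mm² = 2.110e-06 m²
R_2 = (2.54×10^-8)(41.3)/(2.110e-06) = 0.4972 Ω
Seg 3: A = 8.31 mm² = 8.310e-06 m²
R_3 = (1.59×10^-8)(24.4)/(8.310e-06) = 0.04669 Ω
R_total = R_1 + R_2 + R_3 = 0.595 Ω

0.595 Ω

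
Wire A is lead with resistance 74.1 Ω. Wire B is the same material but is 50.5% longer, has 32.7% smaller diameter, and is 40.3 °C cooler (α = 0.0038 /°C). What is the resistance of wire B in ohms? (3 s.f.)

209 Ω

R ∝ ρL/d² with ρ ∝ (1+αΔT), so R_B/R_A = (1 + 50.5/100) × (1 − 32.7/100)⁻² × (1 − 0.0038×40.3)
= 1.505 × 2.208 × 0.8469 = 2.814
R_B = 2.814 × 74.1 = 209 Ω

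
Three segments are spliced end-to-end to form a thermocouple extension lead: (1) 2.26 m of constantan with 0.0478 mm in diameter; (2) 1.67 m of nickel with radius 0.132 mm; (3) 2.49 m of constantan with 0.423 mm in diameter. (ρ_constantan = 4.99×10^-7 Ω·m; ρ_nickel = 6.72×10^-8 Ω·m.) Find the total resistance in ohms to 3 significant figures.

Seg 1: A = π(d/2)² = π(2.3900e-05 m)² = 1.795e-09 m²
R_1 = (4.99×10^-7)(2.26)/(1.795e-09) = 628.4 Ω
Seg 2: A = πr² = π(1.3200e-04 m)² = 5.474e-08 m²
R_2 = (6.72×10^-8)(1.67)/(5.474e-08) = 2.05 Ω
Seg 3: A = π(d/2)² = π(2.1150e-04 m)² = 1.405e-07 m²
R_3 = (4.99×10^-7)(2.49)/(1.405e-07) = 8.842 Ω
R_total = R_1 + R_2 + R_3 = 639 Ω

639 Ω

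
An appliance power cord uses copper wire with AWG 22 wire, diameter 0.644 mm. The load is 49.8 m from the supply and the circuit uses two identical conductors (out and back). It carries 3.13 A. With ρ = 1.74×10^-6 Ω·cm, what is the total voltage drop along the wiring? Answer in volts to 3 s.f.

16.7 V

ρ = 1.74×10^-6 Ω·cm = 1.74×10^-8 Ω·m
A = π(0.644/2 mm)² = π(3.2200e-04 m)² = 3.257e-07 m²
Total conductor length (both ways) L = 2 × 49.8 = 99.6 m
R = ρL/A = (1.74×10^-8)(99.6)/(3.257e-07) = 5.32 Ω
V = IR = 3.13 × 5.32 = 16.7 V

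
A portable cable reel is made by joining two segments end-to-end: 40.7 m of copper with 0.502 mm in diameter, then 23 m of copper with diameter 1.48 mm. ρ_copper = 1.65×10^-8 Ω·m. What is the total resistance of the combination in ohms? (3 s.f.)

3.61 Ω

Segment 1: A = π(d/2)² = π(2.5100e-04 m)² = 1.979e-07 m²
R₁ = ρL/A = (1.65×10^-8)(40.7)/(1.979e-07) = 3.393 Ω
Segment 2: A = π(d/2)² = π(7.4000e-04 m)² = 1.720e-06 m²
R₂ = (1.65×10^-8)(23)/(1.720e-06) = 0.2206 Ω
R = R₁ + R₂ = 3.61 Ω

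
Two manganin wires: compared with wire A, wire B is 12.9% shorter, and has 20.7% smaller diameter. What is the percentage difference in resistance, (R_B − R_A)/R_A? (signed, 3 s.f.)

R ∝ L/d², so R_B/R_A = (1 − 12.9/100) × (1 − 20.7/100)⁻²
= 0.871 × 1.59 = 1.385
(R_B − R_A)/R_A = 1.385 − 1 = 38.5%

38.5%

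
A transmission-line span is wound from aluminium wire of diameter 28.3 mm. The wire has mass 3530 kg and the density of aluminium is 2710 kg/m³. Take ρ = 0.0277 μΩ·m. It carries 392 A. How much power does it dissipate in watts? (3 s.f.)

14000 W

ρ = 0.0277 μΩ·m = 2.77×10^-8 Ω·m
A = π(d/2)² = π(1.4150e-02 m)² = 6.2902e-04 m²
L = m/(density·A) = 3530/(2710×6.2902e-04) = 2071 m
R = ρL/A = (2.77×10^-8)(2071)/(6.2902e-04) = 0.09119 Ω
P = I²R = (392)² × 0.09119 = 14000 W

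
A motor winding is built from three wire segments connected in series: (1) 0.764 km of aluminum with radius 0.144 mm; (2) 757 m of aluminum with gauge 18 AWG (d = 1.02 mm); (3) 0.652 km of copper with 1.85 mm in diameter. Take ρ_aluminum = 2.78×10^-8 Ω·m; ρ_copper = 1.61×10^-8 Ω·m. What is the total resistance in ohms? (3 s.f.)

Seg 1: A = πr² = π(1.4400e-04 m)² = 6.514e-08 m²
R_1 = (2.78×10^-8)(764)/(6.514e-08) = 326 Ω
Seg 2: A = π(1.02/2 mm)² = π(5.1000e-04 m)² = 8.171e-07 m²
R_2 = (2.78×10^-8)(757)/(8.171e-07) = 25.75 Ω
Seg 3: A = π(d/2)² = π(9.2500e-04 m)² = 2.688e-06 m²
R_3 = (1.61×10^-8)(652)/(2.688e-06) = 3.905 Ω
R_total = R_1 + R_2 + R_3 = 356 Ω

356 Ω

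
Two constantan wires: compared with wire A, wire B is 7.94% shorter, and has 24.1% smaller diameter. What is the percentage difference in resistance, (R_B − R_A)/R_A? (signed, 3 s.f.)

59.8%

R ∝ L/d², so R_B/R_A = (1 − 7.94/100) × (1 − 24.1/100)⁻²
= 0.9206 × 1.736 = 1.598
(R_B − R_A)/R_A = 1.598 − 1 = 59.8%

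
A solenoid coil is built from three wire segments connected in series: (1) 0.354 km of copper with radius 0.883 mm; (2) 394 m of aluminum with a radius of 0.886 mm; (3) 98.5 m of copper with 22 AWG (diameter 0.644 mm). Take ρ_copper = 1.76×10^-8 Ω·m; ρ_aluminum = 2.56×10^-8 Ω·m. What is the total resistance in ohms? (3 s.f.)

12.0 Ω

Seg 1: A = πr² = π(8.8300e-04 m)² = 2.449e-06 m²
R_1 = (1.76×10^-8)(354)/(2.449e-06) = 2.544 Ω
Seg 2: A = πr² = π(8.8600e-04 m)² = 2.466e-06 m²
R_2 = (2.56×10^-8)(394)/(2.466e-06) = 4.09 Ω
Seg 3: A = π(0.644/2 mm)² = π(3.2200e-04 m)² = 3.257e-07 m²
R_3 = (1.76×10^-8)(98.5)/(3.257e-07) = 5.322 Ω
R_total = R_1 + R_2 + R_3 = 12.0 Ω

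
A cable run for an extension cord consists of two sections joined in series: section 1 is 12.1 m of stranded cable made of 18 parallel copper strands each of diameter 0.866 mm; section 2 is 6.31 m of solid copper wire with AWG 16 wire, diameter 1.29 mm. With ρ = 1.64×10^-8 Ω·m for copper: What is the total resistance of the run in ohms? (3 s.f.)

0.0979 Ω

Section 1: A_strand = π(4.3300e-04)² = 5.890e-07 m²; R₁ = ρL/(N·A_s) = (1.64×10^-8)(12.1)/(18×5.890e-07) = 0.01872 Ω
Section 2: A = π(1.29/2 mm)² = π(6.4500e-04 m)² = 1.307e-06 m²
R₂ = (1.64×10^-8)(6.31)/(1.307e-06) = 0.07918 Ω
R = R₁ + R₂ = 0.0979 Ω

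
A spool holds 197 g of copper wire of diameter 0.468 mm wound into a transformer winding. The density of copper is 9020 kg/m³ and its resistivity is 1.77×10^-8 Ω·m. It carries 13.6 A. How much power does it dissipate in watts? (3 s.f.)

A = π(d/2)² = π(2.3400e-04 m)² = 1.7202e-07 m²
L = m/(density·A) = 0.197/(9020×1.7202e-07) = 127 m
R = ρL/A = (1.77×10^-8)(127)/(1.7202e-07) = 13.06 Ω
P = I²R = (13.6)² × 13.06 = 2420 W

2420 W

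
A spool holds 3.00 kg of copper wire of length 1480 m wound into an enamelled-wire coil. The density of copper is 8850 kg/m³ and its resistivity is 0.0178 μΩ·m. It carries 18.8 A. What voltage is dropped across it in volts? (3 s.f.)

ρ = 0.0178 μΩ·m = 1.78×10^-8 Ω·m
A = m/(density·L) = 3/(8850×1480) = 2.2904e-07 m²
R = ρL/A = (1.78×10^-8)(1480)/(2.2904e-07) = 115 Ω
V = IR = 18.8 × 115 = 2160 V

2160 V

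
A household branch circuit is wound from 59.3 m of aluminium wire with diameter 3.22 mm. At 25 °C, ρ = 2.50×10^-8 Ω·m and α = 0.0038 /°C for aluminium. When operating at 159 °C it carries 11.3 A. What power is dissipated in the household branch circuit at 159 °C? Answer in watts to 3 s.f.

35.1 W

A = π(d/2)² = π(1.6100e-03 m)² = 8.143e-06 m²
R₍25₎ = ρL/A = (2.50×10^-8)(59.3)/(8.143e-06) = 0.1821 Ω
R₍159₎ = R₍25₎(1 + αΔT) = 0.1821 × (1 + 0.0038×134) = 0.2748 Ω
P = I²R = (11.3)² × 0.2748 = 35.1 W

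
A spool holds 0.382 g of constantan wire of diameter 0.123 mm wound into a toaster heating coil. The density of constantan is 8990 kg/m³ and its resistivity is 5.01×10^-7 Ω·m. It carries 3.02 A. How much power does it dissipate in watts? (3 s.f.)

A = π(d/2)² = π(6.1500e-05 m)² = 1.1882e-08 m²
L = m/(density·A) = 3.820×10^-4/(8990×1.1882e-08) = 3.576 m
R = ρL/A = (5.01×10^-7)(3.576)/(1.1882e-08) = 150.8 Ω
P = I²R = (3.02)² × 150.8 = 1380 W

1380 W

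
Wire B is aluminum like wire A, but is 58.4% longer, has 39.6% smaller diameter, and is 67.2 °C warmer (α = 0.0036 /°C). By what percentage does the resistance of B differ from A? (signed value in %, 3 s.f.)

R ∝ ρL/d² with ρ ∝ (1+αΔT), so R_B/R_A = (1 + 58.4/100) × (1 − 39.6/100)⁻² × (1 + 0.0036×67.2)
= 1.584 × 2.741 × 1.242 = 5.392
(R_B − R_A)/R_A = 5.392 − 1 = 439%

439%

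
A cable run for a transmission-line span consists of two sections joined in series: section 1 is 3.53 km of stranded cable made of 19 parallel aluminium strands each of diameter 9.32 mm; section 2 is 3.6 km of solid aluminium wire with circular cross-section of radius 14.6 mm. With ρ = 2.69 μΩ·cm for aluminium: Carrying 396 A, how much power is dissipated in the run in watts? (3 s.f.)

34200 W

ρ = 2.69 μΩ·cm = 2.69×10^-8 Ω·m
Section 1: A_strand = π(4.6600e-03)² = 6.822e-05 m²; R₁ = ρL/(N·A_s) = (2.69×10^-8)(3530)/(19×6.822e-05) = 0.07326 Ω
Section 2: A = πr² = π(1.4600e-02 m)² = 6.697e-04 m²
R₂ = (2.69×10^-8)(3600)/(6.697e-04) = 0.1446 Ω
R = R₁ + R₂ = 0.2179 Ω
P = I²R = (396)² × 0.2179 = 34200 W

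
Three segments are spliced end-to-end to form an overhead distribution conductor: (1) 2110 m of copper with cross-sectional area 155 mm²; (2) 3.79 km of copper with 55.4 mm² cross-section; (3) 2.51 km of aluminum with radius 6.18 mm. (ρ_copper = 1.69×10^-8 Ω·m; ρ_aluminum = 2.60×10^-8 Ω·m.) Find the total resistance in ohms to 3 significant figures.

Seg 1: A = 155 mm² = 1.550e-04 m²
R_1 = (1.69×10^-8)(2110)/(1.550e-04) = 0.2301 Ω
Seg 2: A = 55.4 mm² = 5.540e-05 m²
R_2 = (1.69×10^-8)(3790)/(5.540e-05) = 1.156 Ω
Seg 3: A = πr² = π(6.1800e-03 m)² = 1.200e-04 m²
R_3 = (2.60×10^-8)(2510)/(1.200e-04) = 0.5439 Ω
R_total = R_1 + R_2 + R_3 = 1.93 Ω

1.93 Ω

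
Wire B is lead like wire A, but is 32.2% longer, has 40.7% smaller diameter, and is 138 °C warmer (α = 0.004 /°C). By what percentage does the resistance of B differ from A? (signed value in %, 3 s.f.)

483%

R ∝ ρL/d² with ρ ∝ (1+αΔT), so R_B/R_A = (1 + 32.2/100) × (1 − 40.7/100)⁻² × (1 + 0.004×138)
= 1.322 × 2.844 × 1.552 = 5.835
(R_B − R_A)/R_A = 5.835 − 1 = 483%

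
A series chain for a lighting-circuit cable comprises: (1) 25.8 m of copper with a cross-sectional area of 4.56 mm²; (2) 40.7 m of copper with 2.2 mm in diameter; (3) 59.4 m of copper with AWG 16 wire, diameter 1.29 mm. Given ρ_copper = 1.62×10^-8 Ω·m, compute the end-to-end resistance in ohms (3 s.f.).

1.00 Ω

Seg 1: A = 4.56 mm² = 4.560e-06 m²
R_1 = (1.62×10^-8)(25.8)/(4.560e-06) = 0.09166 Ω
Seg 2: A = π(d/2)² = π(1.1000e-03 m)² = 3.801e-06 m²
R_2 = (1.62×10^-8)(40.7)/(3.801e-06) = 0.1734 Ω
Seg 3: A = π(1.29/2 mm)² = π(6.4500e-04 m)² = 1.307e-06 m²
R_3 = (1.62×10^-8)(59.4)/(1.307e-06) = 0.7363 Ω
R_total = R_1 + R_2 + R_3 = 1.00 Ω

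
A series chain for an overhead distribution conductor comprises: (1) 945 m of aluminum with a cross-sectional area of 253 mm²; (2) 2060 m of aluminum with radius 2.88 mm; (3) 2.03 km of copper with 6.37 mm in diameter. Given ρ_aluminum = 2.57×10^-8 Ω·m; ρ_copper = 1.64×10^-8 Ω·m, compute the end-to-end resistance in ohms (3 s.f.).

Seg 1: A = 253 mm² = 2.530e-04 m²
R_1 = (2.57×10^-8)(945)/(2.530e-04) = 0.09599 Ω
Seg 2: A = πr² = π(2.8800e-03 m)² = 2.606e-05 m²
R_2 = (2.57×10^-8)(2060)/(2.606e-05) = 2.032 Ω
Seg 3: A = π(d/2)² = π(3.1850e-03 m)² = 3.187e-05 m²
R_3 = (1.64×10^-8)(2030)/(3.187e-05) = 1.045 Ω
R_total = R_1 + R_2 + R_3 = 3.17 Ω

3.17 Ω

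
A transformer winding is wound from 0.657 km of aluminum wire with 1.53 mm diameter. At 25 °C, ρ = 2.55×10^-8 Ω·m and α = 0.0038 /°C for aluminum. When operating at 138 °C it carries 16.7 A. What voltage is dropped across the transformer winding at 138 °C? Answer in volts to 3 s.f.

A = π(d/2)² = π(7.6500e-04 m)² = 1.839e-06 m²
R₍25₎ = ρL/A = (2.55×10^-8)(657)/(1.839e-06) = 9.112 Ω
R₍138₎ = R₍25₎(1 + αΔT) = 9.112 × (1 + 0.0038×113) = 13.03 Ω
V = IR = 16.7 × 13.03 = 218 V

218 V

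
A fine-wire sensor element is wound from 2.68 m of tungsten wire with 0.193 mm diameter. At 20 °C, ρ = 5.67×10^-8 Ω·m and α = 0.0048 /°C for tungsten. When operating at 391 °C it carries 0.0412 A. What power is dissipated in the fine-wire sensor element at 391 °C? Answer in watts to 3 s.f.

0.0245 W

A = π(d/2)² = π(9.6500e-05 m)² = 2.926e-08 m²
R₍20₎ = ρL/A = (5.67×10^-8)(2.68)/(2.926e-08) = 5.194 Ω
R₍391₎ = R₍20₎(1 + αΔT) = 5.194 × (1 + 0.0048×371) = 14.44 Ω
P = I²R = (0.0412)² × 14.44 = 0.0245 W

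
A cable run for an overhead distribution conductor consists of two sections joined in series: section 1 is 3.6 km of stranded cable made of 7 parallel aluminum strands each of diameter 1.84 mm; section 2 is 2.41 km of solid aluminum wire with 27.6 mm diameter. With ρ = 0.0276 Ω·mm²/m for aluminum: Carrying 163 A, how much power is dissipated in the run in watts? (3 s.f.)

ρ = 0.0276 Ω·mm²/m = 2.76×10^-8 Ω·m
Section 1: A_strand = π(9.2000e-04)² = 2.659e-06 m²; R₁ = ρL/(N·A_s) = (2.76×10^-8)(3600)/(7×2.659e-06) = 5.338 Ω
Section 2: A = π(d/2)² = π(1.3800e-02 m)² = 5.983e-04 m²
R₂ = (2.76×10^-8)(2410)/(5.983e-04) = 0.1112 Ω
R = R₁ + R₂ = 5.449 Ω
P = I²R = (163)² × 5.449 = 1.45×10^5 W

1.45×10^5 W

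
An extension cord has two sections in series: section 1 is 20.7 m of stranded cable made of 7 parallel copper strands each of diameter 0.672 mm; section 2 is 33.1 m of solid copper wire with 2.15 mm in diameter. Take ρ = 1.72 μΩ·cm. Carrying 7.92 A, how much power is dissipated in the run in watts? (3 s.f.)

ρ = 1.72 μΩ·cm = 1.72×10^-8 Ω·m
Section 1: A_strand = π(3.3600e-04)² = 3.547e-07 m²; R₁ = ρL/(N·A_s) = (1.72×10^-8)(20.7)/(7×3.547e-07) = 0.1434 Ω
Section 2: A = π(d/2)² = π(1.0750e-03 m)² = 3.631e-06 m²
R₂ = (1.72×10^-8)(33.1)/(3.631e-06) = 0.1568 Ω
R = R₁ + R₂ = 0.3002 Ω
P = I²R = (7.92)² × 0.3002 = 18.8 W

18.8 W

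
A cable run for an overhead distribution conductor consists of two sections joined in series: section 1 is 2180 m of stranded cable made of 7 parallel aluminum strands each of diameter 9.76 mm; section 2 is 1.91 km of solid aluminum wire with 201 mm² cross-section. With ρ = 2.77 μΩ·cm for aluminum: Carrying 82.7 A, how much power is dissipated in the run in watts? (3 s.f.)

2590 W

ρ = 2.77 μΩ·cm = 2.77×10^-8 Ω·m
Section 1: A_strand = π(4.8800e-03)² = 7.482e-05 m²; R₁ = ρL/(N·A_s) = (2.77×10^-8)(2180)/(7×7.482e-05) = 0.1153 Ω
Section 2: A = 201 mm² = 2.010e-04 m²
R₂ = (2.77×10^-8)(1910)/(2.010e-04) = 0.2632 Ω
R = R₁ + R₂ = 0.3785 Ω
P = I²R = (82.7)² × 0.3785 = 2590 W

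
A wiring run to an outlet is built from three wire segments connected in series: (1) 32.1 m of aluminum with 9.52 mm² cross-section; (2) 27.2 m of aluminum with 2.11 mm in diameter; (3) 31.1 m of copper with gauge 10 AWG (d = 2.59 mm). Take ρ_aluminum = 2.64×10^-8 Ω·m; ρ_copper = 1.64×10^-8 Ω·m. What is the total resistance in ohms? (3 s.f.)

0.391 Ω

Seg 1: A = 9.52 mm² = 9.520e-06 m²
R_1 = (2.64×10^-8)(32.1)/(9.520e-06) = 0.08902 Ω
Seg 2: A = π(d/2)² = π(1.0550e-03 m)² = 3.497e-06 m²
R_2 = (2.64×10^-8)(27.2)/(3.497e-06) = 0.2054 Ω
Seg 3: A = π(2.59/2 mm)² = π(1.2950e-03 m)² = 5.269e-06 m²
R_3 = (1.64×10^-8)(31.1)/(5.269e-06) = 0.09681 Ω
R_total = R_1 + R_2 + R_3 = 0.391 Ω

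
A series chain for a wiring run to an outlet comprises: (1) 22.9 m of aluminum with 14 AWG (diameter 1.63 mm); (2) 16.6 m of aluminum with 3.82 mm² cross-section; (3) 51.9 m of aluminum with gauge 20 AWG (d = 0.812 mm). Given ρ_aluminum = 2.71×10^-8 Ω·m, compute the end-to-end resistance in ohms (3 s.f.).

3.13 Ω

Seg 1: A = π(1.63/2 mm)² = π(8.1500e-04 m)² = 2.087e-06 m²
R_1 = (2.71×10^-8)(22.9)/(2.087e-06) = 0.2974 Ω
Seg 2: A = 3.82 mm² = 3.820e-06 m²
R_2 = (2.71×10^-8)(16.6)/(3.820e-06) = 0.1178 Ω
Seg 3: A = π(0.812/2 mm)² = π(4.0600e-04 m)² = 5.178e-07 m²
R_3 = (2.71×10^-8)(51.9)/(5.178e-07) = 2.716 Ω
R_total = R_1 + R_2 + R_3 = 3.13 Ω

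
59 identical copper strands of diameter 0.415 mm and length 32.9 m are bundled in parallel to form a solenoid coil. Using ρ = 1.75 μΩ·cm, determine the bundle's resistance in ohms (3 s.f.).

ρ = 1.75 μΩ·cm = 1.75×10^-8 Ω·m
A_strand = π(2.0750e-04 m)² = 1.353e-07 m²
R_strand = ρL/A = (1.75×10^-8)(32.9)/(1.353e-07) = 4.256 Ω
R_total = R_strand/N = 4.256/59 = 0.0721 Ω

0.0721 Ω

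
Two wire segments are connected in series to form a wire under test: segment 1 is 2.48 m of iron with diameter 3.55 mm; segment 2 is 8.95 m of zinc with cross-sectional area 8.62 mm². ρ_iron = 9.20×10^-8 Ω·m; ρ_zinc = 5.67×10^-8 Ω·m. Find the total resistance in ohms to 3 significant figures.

Segment 1: A = π(d/2)² = π(1.7750e-03 m)² = 9.898e-06 m²
R₁ = ρL/A = (9.20×10^-8)(2.48)/(9.898e-06) = 0.02305 Ω
Segment 2: A = 8.62 mm² = 8.620e-06 m²
R₂ = (5.67×10^-8)(8.95)/(8.620e-06) = 0.05887 Ω
R = R₁ + R₂ = 0.0819 Ω

0.0819 Ω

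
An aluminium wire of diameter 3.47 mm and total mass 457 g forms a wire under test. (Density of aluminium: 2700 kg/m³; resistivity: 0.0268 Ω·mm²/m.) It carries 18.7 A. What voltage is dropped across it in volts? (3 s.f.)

0.948 V

ρ = 0.0268 Ω·mm²/m = 2.68×10^-8 Ω·m
A = π(d/2)² = π(1.7350e-03 m)² = 9.4569e-06 m²
L = m/(density·A) = 0.457/(2700×9.4569e-06) = 17.9 m
R = ρL/A = (2.68×10^-8)(17.9)/(9.4569e-06) = 0.05072 Ω
V = IR = 18.7 × 0.05072 = 0.948 V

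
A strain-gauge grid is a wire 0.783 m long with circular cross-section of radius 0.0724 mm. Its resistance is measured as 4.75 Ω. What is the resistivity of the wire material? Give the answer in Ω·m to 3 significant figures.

A = πr² = π(7.2400e-05 m)² = 1.647e-08 m²
ρ = RA/L = (4.75)(1.647e-08)/(0.783) = 9.99×10^-8 Ω·m

9.99×10^-8 Ω·m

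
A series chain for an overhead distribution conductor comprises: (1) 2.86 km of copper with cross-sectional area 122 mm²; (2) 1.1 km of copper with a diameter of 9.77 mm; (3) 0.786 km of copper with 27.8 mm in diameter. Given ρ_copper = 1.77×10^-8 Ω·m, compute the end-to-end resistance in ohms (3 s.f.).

0.698 Ω

Seg 1: A = 122 mm² = 1.220e-04 m²
R_1 = (1.77×10^-8)(2860)/(1.220e-04) = 0.4149 Ω
Seg 2: A = π(d/2)² = π(4.8850e-03 m)² = 7.497e-05 m²
R_2 = (1.77×10^-8)(1100)/(7.497e-05) = 0.2597 Ω
Seg 3: A = π(d/2)² = π(1.3900e-02 m)² = 6.070e-04 m²
R_3 = (1.77×10^-8)(786)/(6.070e-04) = 0.02292 Ω
R_total = R_1 + R_2 + R_3 = 0.698 Ω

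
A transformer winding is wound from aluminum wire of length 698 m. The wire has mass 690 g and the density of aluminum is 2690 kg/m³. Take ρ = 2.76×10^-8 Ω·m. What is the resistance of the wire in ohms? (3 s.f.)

52.4 Ω

A = m/(density·L) = 0.69/(2690×698) = 3.6749e-07 m²
R = ρL/A = (2.76×10^-8)(698)/(3.6749e-07) = 52.4 Ω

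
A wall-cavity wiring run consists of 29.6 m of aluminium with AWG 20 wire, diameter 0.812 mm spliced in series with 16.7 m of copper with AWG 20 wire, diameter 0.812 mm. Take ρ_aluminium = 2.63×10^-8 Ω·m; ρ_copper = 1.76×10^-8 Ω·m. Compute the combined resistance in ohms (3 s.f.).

2.07 Ω

Segment 1: A = π(0.812/2 mm)² = π(4.0600e-04 m)² = 5.178e-07 m²
R₁ = ρL/A = (2.63×10^-8)(29.6)/(5.178e-07) = 1.503 Ω
R₂ = (1.76×10^-8)(16.7)/(5.178e-07) = 0.5676 Ω
R = R₁ + R₂ = 2.07 Ω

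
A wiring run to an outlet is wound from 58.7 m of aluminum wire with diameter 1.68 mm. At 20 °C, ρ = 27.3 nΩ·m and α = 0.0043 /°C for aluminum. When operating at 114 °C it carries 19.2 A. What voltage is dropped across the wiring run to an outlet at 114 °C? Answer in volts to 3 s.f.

19.5 V

ρ = 27.3 nΩ·m = 2.73×10^-8 Ω·m
A = π(d/2)² = π(8.4000e-04 m)² = 2.217e-06 m²
R₍20₎ = ρL/A = (2.73×10^-8)(58.7)/(2.217e-06) = 0.7229 Ω
R₍114₎ = R₍20₎(1 + αΔT) = 0.7229 × (1 + 0.0043×94) = 1.015 Ω
V = IR = 19.2 × 1.015 = 19.5 V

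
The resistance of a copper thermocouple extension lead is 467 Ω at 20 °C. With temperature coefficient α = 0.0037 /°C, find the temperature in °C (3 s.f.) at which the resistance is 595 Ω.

94.1 °C

R = R₀(1 + α(T − T₀)) ⇒ T = T₀ + (R/R₀ − 1)/α
T = 20 + (595/467 − 1)/0.0037 = 20 + (0.2741)/0.0037 = 94.1 °C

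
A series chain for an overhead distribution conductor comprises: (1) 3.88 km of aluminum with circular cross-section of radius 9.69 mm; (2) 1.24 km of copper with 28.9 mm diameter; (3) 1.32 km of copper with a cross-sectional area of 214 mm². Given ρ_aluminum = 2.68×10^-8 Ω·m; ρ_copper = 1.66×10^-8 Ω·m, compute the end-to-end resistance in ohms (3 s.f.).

Seg 1: A = πr² = π(9.6900e-03 m)² = 2.950e-04 m²
R_1 = (2.68×10^-8)(3880)/(2.950e-04) = 0.3525 Ω
Seg 2: A = π(d/2)² = π(1.4450e-02 m)² = 6.560e-04 m²
R_2 = (1.66×10^-8)(1240)/(6.560e-04) = 0.03138 Ω
Seg 3: A = 214 mm² = 2.140e-04 m²
R_3 = (1.66×10^-8)(1320)/(2.140e-04) = 0.1024 Ω
R_total = R_1 + R_2 + R_3 = 0.486 Ω

0.486 Ω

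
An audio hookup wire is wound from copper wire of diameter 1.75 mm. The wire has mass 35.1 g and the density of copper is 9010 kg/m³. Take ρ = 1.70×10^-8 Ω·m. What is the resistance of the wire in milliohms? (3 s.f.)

11.4 mΩ

A = π(d/2)² = π(8.7500e-04 m)² = 2.4053e-06 m²
L = m/(density·A) = 0.0351/(9010×2.4053e-06) = 1.62 m
R = ρL/A = (1.70×10^-8)(1.62)/(2.4053e-06) = 11.4 mΩ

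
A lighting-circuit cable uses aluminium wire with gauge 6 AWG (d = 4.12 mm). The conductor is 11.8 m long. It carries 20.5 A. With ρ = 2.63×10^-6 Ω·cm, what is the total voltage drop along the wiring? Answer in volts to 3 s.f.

ρ = 2.63×10^-6 Ω·cm = 2.63×10^-8 Ω·m
A = π(4.12/2 mm)² = π(2.0600e-03 m)² = 1.333e-05 m²
R = ρL/A = (2.63×10^-8)(11.8)/(1.333e-05) = 0.02328 Ω
V = IR = 20.5 × 0.02328 = 0.477 V

0.477 V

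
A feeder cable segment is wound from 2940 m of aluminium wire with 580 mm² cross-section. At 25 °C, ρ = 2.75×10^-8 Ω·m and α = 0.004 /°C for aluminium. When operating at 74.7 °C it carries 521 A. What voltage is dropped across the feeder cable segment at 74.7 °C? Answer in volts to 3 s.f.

87.1 V

A = 580 mm² = 5.800e-04 m²
R₍25₎ = ρL/A = (2.75×10^-8)(2940)/(5.800e-04) = 0.1394 Ω
R₍74.7₎ = R₍25₎(1 + αΔT) = 0.1394 × (1 + 0.004×49.7) = 0.1671 Ω
V = IR = 521 × 0.1671 = 87.1 V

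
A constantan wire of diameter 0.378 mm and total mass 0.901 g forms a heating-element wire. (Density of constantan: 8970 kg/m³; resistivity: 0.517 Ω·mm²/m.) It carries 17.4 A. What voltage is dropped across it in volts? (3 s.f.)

ρ = 0.517 Ω·mm²/m = 5.17×10^-7 Ω·m
A = π(d/2)² = π(1.8900e-04 m)² = 1.1222e-07 m²
L = m/(density·A) = 9.010×10^-4/(8970×1.1222e-07) = 0.8951 m
R = ρL/A = (5.17×10^-7)(0.8951)/(1.1222e-07) = 4.124 Ω
V = IR = 17.4 × 4.124 = 71.8 V

71.8 V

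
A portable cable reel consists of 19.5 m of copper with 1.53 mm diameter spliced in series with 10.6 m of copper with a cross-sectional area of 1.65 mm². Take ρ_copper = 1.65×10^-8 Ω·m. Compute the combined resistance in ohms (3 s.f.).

0.281 Ω

Segment 1: A = π(d/2)² = π(7.6500e-04 m)² = 1.839e-06 m²
R₁ = ρL/A = (1.65×10^-8)(19.5)/(1.839e-06) = 0.175 Ω
Segment 2: A = 1.65 mm² = 1.650e-06 m²
R₂ = (1.65×10^-8)(10.6)/(1.650e-06) = 0.106 Ω
R = R₁ + R₂ = 0.281 Ω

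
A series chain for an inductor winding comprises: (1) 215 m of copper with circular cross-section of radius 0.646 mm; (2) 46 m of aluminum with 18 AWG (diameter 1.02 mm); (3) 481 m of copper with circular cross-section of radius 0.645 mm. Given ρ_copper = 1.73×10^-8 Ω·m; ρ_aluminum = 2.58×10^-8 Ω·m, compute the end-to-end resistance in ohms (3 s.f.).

10.7 Ω

Seg 1: A = πr² = π(6.4600e-04 m)² = 1.311e-06 m²
R_1 = (1.73×10^-8)(215)/(1.311e-06) = 2.837 Ω
Seg 2: A = π(1.02/2 mm)² = π(5.1000e-04 m)² = 8.171e-07 m²
R_2 = (2.58×10^-8)(46)/(8.171e-07) = 1.452 Ω
Seg 3: A = πr² = π(6.4500e-04 m)² = 1.307e-06 m²
R_3 = (1.73×10^-8)(481)/(1.307e-06) = 6.367 Ω
R_total = R_1 + R_2 + R_3 = 10.7 Ω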